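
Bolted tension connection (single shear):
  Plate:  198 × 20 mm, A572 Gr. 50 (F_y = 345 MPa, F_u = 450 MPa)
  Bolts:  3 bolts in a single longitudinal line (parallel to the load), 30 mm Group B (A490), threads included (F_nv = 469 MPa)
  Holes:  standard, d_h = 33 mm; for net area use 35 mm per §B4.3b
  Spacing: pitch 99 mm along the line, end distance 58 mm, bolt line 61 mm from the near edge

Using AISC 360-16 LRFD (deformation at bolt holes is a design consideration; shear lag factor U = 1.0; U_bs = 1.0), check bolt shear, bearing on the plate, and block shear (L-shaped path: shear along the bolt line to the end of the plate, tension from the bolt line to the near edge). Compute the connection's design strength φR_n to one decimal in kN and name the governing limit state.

745.9 kN (bolt shear governs)

Bolt shear: A_b = π(30)²/4 = 706.86 mm². φR_n = 0.75 × 469 × 706.86 × 3 × 1 = 745.9 kN.
Bearing (20 mm plate, F_u = 450 MPa): end bolts L_c = 58 − 33/2 = 41.5, R_n = min(1.2×41.5×20×450, 2.4×30×20×450) = 448.2 kN/bolt; interior L_c = 99 − 33 = 66, R_n = 648 kN/bolt. φR_n = 0.75 × (1×448.2 + 2×648) = 1308.2 kN.
Block shear: shear path 1×[58+2×99] = 1×256 mm, A_gv = 5120, A_nv = 1×(256 − 2.5×35)×20 = 3370 mm²; tension to near edge: (61 − 0.5×35)×20 = 870 mm². R_n = min(0.6×450×3370, 0.6×345×5120) + 1.0×450×870 = min(909.9, 1059.8) + 391.5 = 1301.4 kN. φR_n = 0.75 × 1301.4 = 976.1 kN.
Governing: min(745.9, 1308.2, 976.1) = 745.9 kN → bolt shear.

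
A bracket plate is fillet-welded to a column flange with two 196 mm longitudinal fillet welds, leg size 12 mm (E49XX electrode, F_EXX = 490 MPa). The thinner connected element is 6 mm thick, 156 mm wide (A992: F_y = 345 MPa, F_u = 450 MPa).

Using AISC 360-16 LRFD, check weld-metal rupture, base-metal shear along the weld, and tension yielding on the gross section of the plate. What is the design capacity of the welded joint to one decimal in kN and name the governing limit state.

Weld metal: throat = 0.707×12 = 8.484 mm, L = 2×196 = 392 mm. φR_n = 0.75 × 0.6 × 490 × 8.484 × 392 = 733.3 kN.
Base metal shear (6 mm plate): yield φR_n = 1.0×0.6×345×6×392 = 486.9 kN; rupture φR_n = 0.75×0.6×450×6×392 = 476.3 kN; take 476.3 kN (rupture).
Tension yield (gross): A_g = 156×6 = 936 mm². φR_n = 0.90 × 345 × 936 = 290.6 kN.
Governing: min(733.3, 476.3, 290.6) = 290.6 kN → gross-section yield.

290.6 kN (gross-section yield governs)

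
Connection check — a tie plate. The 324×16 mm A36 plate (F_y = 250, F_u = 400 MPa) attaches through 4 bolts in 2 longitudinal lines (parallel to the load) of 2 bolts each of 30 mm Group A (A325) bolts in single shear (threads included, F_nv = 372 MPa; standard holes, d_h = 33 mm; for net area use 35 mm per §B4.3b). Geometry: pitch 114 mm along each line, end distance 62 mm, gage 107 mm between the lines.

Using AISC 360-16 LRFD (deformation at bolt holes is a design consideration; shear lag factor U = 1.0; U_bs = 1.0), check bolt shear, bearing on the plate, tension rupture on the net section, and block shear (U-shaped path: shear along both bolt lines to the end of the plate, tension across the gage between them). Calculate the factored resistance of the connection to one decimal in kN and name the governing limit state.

Bolt shear: A_b = π(30)²/4 = 706.86 mm². φR_n = 0.75 × 372 × 706.86 × 4 × 1 = 788.9 kN.
Bearing (16 mm plate, F_u = 400 MPa): end bolts L_c = 62 − 33/2 = 45.5, R_n = min(1.2×45.5×16×400, 2.4×30×16×400) = 349.44 kN/bolt; interior L_c = 114 − 33 = 81, R_n = 460.8 kN/bolt. φR_n = 0.75 × (2×349.44 + 2×460.8) = 1215.4 kN.
Tension rupture (net): A_n = (324 − 2×35)×16 = 4064 mm² (U = 1.0, A_e = A_n). φR_n = 0.75 × 400 × 4064 = 1219.2 kN.
Block shear: shear path 2×[62+1×114] = 2×176 mm, A_gv = 5632, A_nv = 2×(176 − 1.5×35)×16 = 3952 mm²; tension across gage: (107 − 1×35)×16 = 1152 mm². R_n = min(0.6×400×3952, 0.6×250×5632) + 1.0×400×1152 = min(948.48, 844.8) + 460.8 = 1305.6 kN. φR_n = 0.75 × 1305.6 = 979.2 kN.
Governing: min(788.9, 1215.4, 1219.2, 979.2) = 788.9 kN → bolt shear.

788.9 kN (bolt shear governs)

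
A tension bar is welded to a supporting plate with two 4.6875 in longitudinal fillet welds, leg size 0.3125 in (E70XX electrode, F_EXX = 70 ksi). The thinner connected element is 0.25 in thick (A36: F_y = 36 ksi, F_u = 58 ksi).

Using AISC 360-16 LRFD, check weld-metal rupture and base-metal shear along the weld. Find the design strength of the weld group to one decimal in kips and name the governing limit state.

50.6 kips (base-metal shear governs)

Weld metal: throat = 0.707×0.3125 = 0.22094 in, L = 2×4.6875 = 9.375 in. φR_n = 0.75 × 0.6 × 70 × 0.22094 × 9.375 = 65.2 kips.
Base metal shear (0.25 in plate): yield φR_n = 1.0×0.6×36×0.25×9.375 = 50.6 kips; rupture φR_n = 0.75×0.6×58×0.25×9.375 = 61.2 kips; take 50.6 kips (yield).
Governing: min(65.2, 50.6) = 50.6 kips → base-metal shear.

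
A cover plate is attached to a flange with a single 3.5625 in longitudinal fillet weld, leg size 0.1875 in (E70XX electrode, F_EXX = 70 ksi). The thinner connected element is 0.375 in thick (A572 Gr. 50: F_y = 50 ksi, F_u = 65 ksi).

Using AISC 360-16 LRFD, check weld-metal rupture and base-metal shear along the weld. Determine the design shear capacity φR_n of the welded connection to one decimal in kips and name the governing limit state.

14.9 kips (weld metal governs)

Weld metal: throat = 0.707×0.1875 = 0.13256 in, L = 3.5625 in. φR_n = 0.75 × 0.6 × 70 × 0.13256 × 3.5625 = 14.9 kips.
Base metal shear (0.375 in plate): yield φR_n = 1.0×0.6×50×0.375×3.5625 = 40.1 kips; rupture φR_n = 0.75×0.6×65×0.375×3.5625 = 39.1 kips; take 39.1 kips (rupture).
Governing: min(14.9, 39.1) = 14.9 kips → weld metal.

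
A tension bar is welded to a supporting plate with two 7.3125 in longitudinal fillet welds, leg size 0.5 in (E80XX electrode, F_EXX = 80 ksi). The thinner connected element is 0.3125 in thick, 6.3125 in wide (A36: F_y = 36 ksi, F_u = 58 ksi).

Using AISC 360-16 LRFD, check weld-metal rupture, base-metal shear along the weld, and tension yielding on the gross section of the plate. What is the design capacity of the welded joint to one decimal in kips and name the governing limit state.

63.9 kips (gross-section yield governs)

Weld metal: throat = 0.707×0.5 = 0.3535 in, L = 2×7.3125 = 14.625 in. φR_n = 0.75 × 0.6 × 80 × 0.3535 × 14.625 = 186.1 kips.
Base metal shear (0.3125 in plate): yield φR_n = 1.0×0.6×36×0.3125×14.625 = 98.7 kips; rupture φR_n = 0.75×0.6×58×0.3125×14.625 = 119.3 kips; take 98.7 kips (yield).
Tension yield (gross): A_g = 6.3125×0.3125 = 1.9727 in². φR_n = 0.90 × 36 × 1.9727 = 63.9 kips.
Governing: min(186.1, 98.7, 63.9) = 63.9 kips → gross-section yield.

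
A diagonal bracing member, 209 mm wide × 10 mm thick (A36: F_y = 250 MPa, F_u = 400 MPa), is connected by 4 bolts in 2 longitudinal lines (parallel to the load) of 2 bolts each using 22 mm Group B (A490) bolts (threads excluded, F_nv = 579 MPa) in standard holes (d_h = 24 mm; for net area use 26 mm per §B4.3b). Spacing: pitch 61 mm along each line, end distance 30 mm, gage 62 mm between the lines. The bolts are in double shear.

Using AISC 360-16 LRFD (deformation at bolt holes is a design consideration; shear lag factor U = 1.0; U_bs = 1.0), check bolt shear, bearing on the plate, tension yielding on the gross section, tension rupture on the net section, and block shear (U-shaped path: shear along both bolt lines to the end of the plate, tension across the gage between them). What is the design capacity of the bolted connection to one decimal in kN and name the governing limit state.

295.2 kN (block shear governs)

Bolt shear: A_b = π(22)²/4 = 380.13 mm². φR_n = 0.75 × 579 × 380.13 × 4 × 2 = 1320.6 kN.
Bearing (10 mm plate, F_u = 400 MPa): end bolts L_c = 30 − 24/2 = 18, R_n = min(1.2×18×10×400, 2.4×22×10×400) = 86.4 kN/bolt; interior L_c = 61 − 24 = 37, R_n = 177.6 kN/bolt. φR_n = 0.75 × (2×86.4 + 2×177.6) = 396.0 kN.
Tension yield (gross): A_g = 209×10 = 2090 mm². φR_n = 0.90 × 250 × 2090 = 470.3 kN.
Tension rupture (net): A_n = (209 − 2×26)×10 = 1570 mm² (U = 1.0, A_e = A_n). φR_n = 0.75 × 400 × 1570 = 471.0 kN.
Block shear: shear path 2×[30+1×61] = 2×91 mm, A_gv = 1820, A_nv = 2×(91 − 1.5×26)×10 = 1040 mm²; tension across gage: (62 − 1×26)×10 = 360 mm². R_n = min(0.6×400×1040, 0.6×250×1820) + 1.0×400×360 = min(249.6, 273) + 144 = 393.6 kN. φR_n = 0.75 × 393.6 = 295.2 kN.
Governing: min(1320.6, 396.0, 470.3, 471.0, 295.2) = 295.2 kN → block shear.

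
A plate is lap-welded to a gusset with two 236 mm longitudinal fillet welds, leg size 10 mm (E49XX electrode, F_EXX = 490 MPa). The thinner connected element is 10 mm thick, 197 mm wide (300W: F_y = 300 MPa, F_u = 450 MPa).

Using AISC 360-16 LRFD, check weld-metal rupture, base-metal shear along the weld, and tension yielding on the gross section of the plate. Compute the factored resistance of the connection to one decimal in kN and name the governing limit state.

Weld metal: throat = 0.707×10 = 7.07 mm, L = 2×236 = 472 mm. φR_n = 0.75 × 0.6 × 490 × 7.07 × 472 = 735.8 kN.
Base metal shear (10 mm plate): yield φR_n = 1.0×0.6×300×10×472 = 849.6 kN; rupture φR_n = 0.75×0.6×450×10×472 = 955.8 kN; take 849.6 kN (yield).
Tension yield (gross): A_g = 197×10 = 1970 mm². φR_n = 0.90 × 300 × 1970 = 531.9 kN.
Governing: min(735.8, 849.6, 531.9) = 531.9 kN → gross-section yield.

531.9 kN (gross-section yield governs)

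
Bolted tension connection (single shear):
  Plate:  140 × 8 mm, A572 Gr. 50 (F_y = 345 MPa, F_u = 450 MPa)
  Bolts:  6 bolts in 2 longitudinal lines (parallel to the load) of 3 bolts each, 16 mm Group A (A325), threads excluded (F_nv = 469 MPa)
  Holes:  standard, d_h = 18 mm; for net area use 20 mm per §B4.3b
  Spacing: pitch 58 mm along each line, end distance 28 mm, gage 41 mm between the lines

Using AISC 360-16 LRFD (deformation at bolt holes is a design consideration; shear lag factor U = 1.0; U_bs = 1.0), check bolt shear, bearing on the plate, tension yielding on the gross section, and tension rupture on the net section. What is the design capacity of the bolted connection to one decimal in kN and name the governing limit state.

Bolt shear: A_b = π(16)²/4 = 201.06 mm². φR_n = 0.75 × 469 × 201.06 × 6 × 1 = 424.3 kN.
Bearing (8 mm plate, F_u = 450 MPa): end bolts L_c = 28 − 18/2 = 19, R_n = min(1.2×19×8×450, 2.4×16×8×450) = 82.08 kN/bolt; interior L_c = 58 − 18 = 40, R_n = 138.24 kN/bolt. φR_n = 0.75 × (2×82.08 + 4×138.24) = 537.8 kN.
Tension yield (gross): A_g = 140×8 = 1120 mm². φR_n = 0.90 × 345 × 1120 = 347.8 kN.
Tension rupture (net): A_n = (140 − 2×20)×8 = 800 mm² (U = 1.0, A_e = A_n). φR_n = 0.75 × 450 × 800 = 270.0 kN.
Governing: min(424.3, 537.8, 347.8, 270.0) = 270.0 kN → net-section rupture.

270.0 kN (net-section rupture governs)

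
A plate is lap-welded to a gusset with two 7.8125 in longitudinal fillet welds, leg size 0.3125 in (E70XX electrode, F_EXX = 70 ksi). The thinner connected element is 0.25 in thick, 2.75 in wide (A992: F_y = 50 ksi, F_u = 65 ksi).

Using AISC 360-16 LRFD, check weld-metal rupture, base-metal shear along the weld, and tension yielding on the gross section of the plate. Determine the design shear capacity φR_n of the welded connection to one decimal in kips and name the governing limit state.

Weld metal: throat = 0.707×0.3125 = 0.22094 in, L = 2×7.8125 = 15.625 in. φR_n = 0.75 × 0.6 × 70 × 0.22094 × 15.625 = 108.7 kips.
Base metal shear (0.25 in plate): yield φR_n = 1.0×0.6×50×0.25×15.625 = 117.2 kips; rupture φR_n = 0.75×0.6×65×0.25×15.625 = 114.3 kips; take 114.3 kips (rupture).
Tension yield (gross): A_g = 2.75×0.25 = 0.6875 in². φR_n = 0.90 × 50 × 0.6875 = 30.9 kips.
Governing: min(108.7, 114.3, 30.9) = 30.9 kips → gross-section yield.

30.9 kips (gross-section yield governs)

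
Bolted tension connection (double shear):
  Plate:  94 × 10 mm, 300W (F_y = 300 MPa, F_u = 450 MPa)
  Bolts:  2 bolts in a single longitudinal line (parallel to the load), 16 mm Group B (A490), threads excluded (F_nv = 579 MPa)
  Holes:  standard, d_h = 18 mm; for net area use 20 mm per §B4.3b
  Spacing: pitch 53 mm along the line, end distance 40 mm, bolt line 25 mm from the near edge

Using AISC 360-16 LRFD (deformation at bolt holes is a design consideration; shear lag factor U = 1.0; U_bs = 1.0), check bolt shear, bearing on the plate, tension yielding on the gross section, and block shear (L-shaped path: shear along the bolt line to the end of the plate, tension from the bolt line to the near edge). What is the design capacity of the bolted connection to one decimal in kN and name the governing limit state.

176.2 kN (block shear governs)

Bolt shear: A_b = π(16)²/4 = 201.06 mm². φR_n = 0.75 × 579 × 201.06 × 2 × 2 = 349.2 kN.
Bearing (10 mm plate, F_u = 450 MPa): end bolts L_c = 40 − 18/2 = 31, R_n = min(1.2×31×10×450, 2.4×16×10×450) = 167.4 kN/bolt; interior L_c = 53 − 18 = 35, R_n = 172.8 kN/bolt. φR_n = 0.75 × (1×167.4 + 1×172.8) = 255.2 kN.
Tension yield (gross): A_g = 94×10 = 940 mm². φR_n = 0.90 × 300 × 940 = 253.8 kN.
Block shear: shear path 1×[40+1×53] = 1×93 mm, A_gv = 930, A_nv = 1×(93 − 1.5×20)×10 = 630 mm²; tension to near edge: (25 − 0.5×20)×10 = 150 mm². R_n = min(0.6×450×630, 0.6×300×930) + 1.0×450×150 = min(170.1, 167.4) + 67.5 = 234.9 kN. φR_n = 0.75 × 234.9 = 176.2 kN.
Governing: min(349.2, 255.2, 253.8, 176.2) = 176.2 kN → block shear.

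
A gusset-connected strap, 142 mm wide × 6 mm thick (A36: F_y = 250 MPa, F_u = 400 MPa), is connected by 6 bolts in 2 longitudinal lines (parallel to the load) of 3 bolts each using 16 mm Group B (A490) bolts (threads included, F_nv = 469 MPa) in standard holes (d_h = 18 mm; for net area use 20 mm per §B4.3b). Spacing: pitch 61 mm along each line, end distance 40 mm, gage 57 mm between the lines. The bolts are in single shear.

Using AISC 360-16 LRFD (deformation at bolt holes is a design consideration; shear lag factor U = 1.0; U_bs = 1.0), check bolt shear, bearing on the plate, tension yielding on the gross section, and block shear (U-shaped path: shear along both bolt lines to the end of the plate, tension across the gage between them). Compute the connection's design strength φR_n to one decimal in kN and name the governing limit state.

191.7 kN (gross-section yield governs)

Bolt shear: A_b = π(16)²/4 = 201.06 mm². φR_n = 0.75 × 469 × 201.06 × 6 × 1 = 424.3 kN.
Bearing (6 mm plate, F_u = 400 MPa): end bolts L_c = 40 − 18/2 = 31, R_n = min(1.2×31×6×400, 2.4×16×6×400) = 89.28 kN/bolt; interior L_c = 61 − 18 = 43, R_n = 92.16 kN/bolt. φR_n = 0.75 × (2×89.28 + 4×92.16) = 410.4 kN.
Tension yield (gross): A_g = 142×6 = 852 mm². φR_n = 0.90 × 250 × 852 = 191.7 kN.
Block shear: shear path 2×[40+2×61] = 2×162 mm, A_gv = 1944, A_nv = 2×(162 − 2.5×20)×6 = 1344 mm²; tension across gage: (57 − 1×20)×6 = 222 mm². R_n = min(0.6×400×1344, 0.6×250×1944) + 1.0×400×222 = min(322.56, 291.6) + 88.8 = 380.4 kN. φR_n = 0.75 × 380.4 = 285.3 kN.
Governing: min(424.3, 410.4, 191.7, 285.3) = 191.7 kN → gross-section yield.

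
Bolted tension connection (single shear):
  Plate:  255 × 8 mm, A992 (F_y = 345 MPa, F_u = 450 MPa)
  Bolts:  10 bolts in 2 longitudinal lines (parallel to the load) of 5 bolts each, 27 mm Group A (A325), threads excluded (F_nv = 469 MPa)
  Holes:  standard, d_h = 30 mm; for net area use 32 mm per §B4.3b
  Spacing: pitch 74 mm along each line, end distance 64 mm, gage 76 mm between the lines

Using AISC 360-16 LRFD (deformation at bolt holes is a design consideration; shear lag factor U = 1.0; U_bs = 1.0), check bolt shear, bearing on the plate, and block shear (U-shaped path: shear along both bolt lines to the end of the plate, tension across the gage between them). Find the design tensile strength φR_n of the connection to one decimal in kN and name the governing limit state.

Bolt shear: A_b = π(27)²/4 = 572.56 mm². φR_n = 0.75 × 469 × 572.56 × 10 × 1 = 2014.0 kN.
Bearing (8 mm plate, F_u = 450 MPa): end bolts L_c = 64 − 30/2 = 49, R_n = min(1.2×49×8×450, 2.4×27×8×450) = 211.68 kN/bolt; interior L_c = 74 − 30 = 44, R_n = 190.08 kN/bolt. φR_n = 0.75 × (2×211.68 + 8×190.08) = 1458.0 kN.
Block shear: shear path 2×[64+4×74] = 2×360 mm, A_gv = 5760, A_nv = 2×(360 − 4.5×32)×8 = 3456 mm²; tension across gage: (76 − 1×32)×8 = 352 mm². R_n = min(0.6×450×3456, 0.6×345×5760) + 1.0×450×352 = min(933.12, 1192.3) + 158.4 = 1091.5 kN. φR_n = 0.75 × 1091.5 = 818.6 kN.
Governing: min(2014.0, 1458.0, 818.6) = 818.6 kN → block shear.

818.6 kN (block shear governs)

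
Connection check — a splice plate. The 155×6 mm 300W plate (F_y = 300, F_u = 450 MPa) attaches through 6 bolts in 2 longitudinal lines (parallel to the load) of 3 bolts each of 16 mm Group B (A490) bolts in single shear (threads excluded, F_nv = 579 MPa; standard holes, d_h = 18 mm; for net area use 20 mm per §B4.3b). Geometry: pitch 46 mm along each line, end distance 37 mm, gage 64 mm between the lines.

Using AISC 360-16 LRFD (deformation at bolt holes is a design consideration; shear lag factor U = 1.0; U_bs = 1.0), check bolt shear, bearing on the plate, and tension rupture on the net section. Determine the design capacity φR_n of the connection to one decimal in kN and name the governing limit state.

Bolt shear: A_b = π(16)²/4 = 201.06 mm². φR_n = 0.75 × 579 × 201.06 × 6 × 1 = 523.9 kN.
Bearing (6 mm plate, F_u = 450 MPa): end bolts L_c = 37 − 18/2 = 28, R_n = min(1.2×28×6×450, 2.4×16×6×450) = 90.72 kN/bolt; interior L_c = 46 − 18 = 28, R_n = 90.72 kN/bolt. φR_n = 0.75 × (2×90.72 + 4×90.72) = 408.2 kN.
Tension rupture (net): A_n = (155 − 2×20)×6 = 690 mm² (U = 1.0, A_e = A_n). φR_n = 0.75 × 450 × 690 = 232.9 kN.
Governing: min(523.9, 408.2, 232.9) = 232.9 kN → net-section rupture.

232.9 kN (net-section rupture governs)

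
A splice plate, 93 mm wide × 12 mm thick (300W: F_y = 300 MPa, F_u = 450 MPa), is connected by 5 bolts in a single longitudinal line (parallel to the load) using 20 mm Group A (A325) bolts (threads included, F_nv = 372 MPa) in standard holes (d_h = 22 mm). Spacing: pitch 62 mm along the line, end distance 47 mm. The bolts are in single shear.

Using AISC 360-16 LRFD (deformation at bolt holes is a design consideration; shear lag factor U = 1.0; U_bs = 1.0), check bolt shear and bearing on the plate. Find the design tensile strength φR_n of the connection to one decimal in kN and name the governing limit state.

Bolt shear: A_b = π(20)²/4 = 314.16 mm². φR_n = 0.75 × 372 × 314.16 × 5 × 1 = 438.3 kN.
Bearing (12 mm plate, F_u = 450 MPa): end bolts L_c = 47 − 22/2 = 36, R_n = min(1.2×36×12×450, 2.4×20×12×450) = 233.28 kN/bolt; interior L_c = 62 − 22 = 40, R_n = 259.2 kN/bolt. φR_n = 0.75 × (1×233.28 + 4×259.2) = 952.6 kN.
Governing: min(438.3, 952.6) = 438.3 kN → bolt shear.

438.3 kN (bolt shear governs)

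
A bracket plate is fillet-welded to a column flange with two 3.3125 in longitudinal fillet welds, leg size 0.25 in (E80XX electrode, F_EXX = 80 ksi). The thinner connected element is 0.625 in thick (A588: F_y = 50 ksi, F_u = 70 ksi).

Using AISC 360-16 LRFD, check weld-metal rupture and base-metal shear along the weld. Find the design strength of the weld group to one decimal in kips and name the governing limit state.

42.2 kips (weld metal governs)

Weld metal: throat = 0.707×0.25 = 0.17675 in, L = 2×3.3125 = 6.625 in. φR_n = 0.75 × 0.6 × 80 × 0.17675 × 6.625 = 42.2 kips.
Base metal shear (0.625 in plate): yield φR_n = 1.0×0.6×50×0.625×6.625 = 124.2 kips; rupture φR_n = 0.75×0.6×70×0.625×6.625 = 130.4 kips; take 124.2 kips (yield).
Governing: min(42.2, 124.2) = 42.2 kips → weld metal.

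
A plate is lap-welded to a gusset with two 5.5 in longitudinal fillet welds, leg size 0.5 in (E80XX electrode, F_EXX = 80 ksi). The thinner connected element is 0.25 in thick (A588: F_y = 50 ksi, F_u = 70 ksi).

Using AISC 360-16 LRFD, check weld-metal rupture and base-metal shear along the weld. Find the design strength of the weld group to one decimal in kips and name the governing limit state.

Weld metal: throat = 0.707×0.5 = 0.3535 in, L = 2×5.5 = 11 in. φR_n = 0.75 × 0.6 × 80 × 0.3535 × 11 = 140.0 kips.
Base metal shear (0.25 in plate): yield φR_n = 1.0×0.6×50×0.25×11 = 82.5 kips; rupture φR_n = 0.75×0.6×70×0.25×11 = 86.6 kips; take 82.5 kips (yield).
Governing: min(140.0, 82.5) = 82.5 kips → base-metal shear.

82.5 kips (base-metal shear governs)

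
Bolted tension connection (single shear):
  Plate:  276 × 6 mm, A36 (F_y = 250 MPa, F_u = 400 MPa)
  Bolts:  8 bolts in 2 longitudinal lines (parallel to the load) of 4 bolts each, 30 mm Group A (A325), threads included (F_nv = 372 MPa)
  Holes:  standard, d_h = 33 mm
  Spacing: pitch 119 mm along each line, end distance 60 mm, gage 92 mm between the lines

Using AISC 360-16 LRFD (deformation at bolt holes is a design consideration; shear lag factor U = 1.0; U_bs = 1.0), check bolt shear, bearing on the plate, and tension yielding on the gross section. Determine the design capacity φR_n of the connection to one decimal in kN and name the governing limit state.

372.6 kN (gross-section yield governs)

Bolt shear: A_b = π(30)²/4 = 706.86 mm². φR_n = 0.75 × 372 × 706.86 × 8 × 1 = 1577.7 kN.
Bearing (6 mm plate, F_u = 400 MPa): end bolts L_c = 60 − 33/2 = 43.5, R_n = min(1.2×43.5×6×400, 2.4×30×6×400) = 125.28 kN/bolt; interior L_c = 119 − 33 = 86, R_n = 172.8 kN/bolt. φR_n = 0.75 × (2×125.28 + 6×172.8) = 965.5 kN.
Tension yield (gross): A_g = 276×6 = 1656 mm². φR_n = 0.90 × 250 × 1656 = 372.6 kN.
Governing: min(1577.7, 965.5, 372.6) = 372.6 kN → gross-section yield.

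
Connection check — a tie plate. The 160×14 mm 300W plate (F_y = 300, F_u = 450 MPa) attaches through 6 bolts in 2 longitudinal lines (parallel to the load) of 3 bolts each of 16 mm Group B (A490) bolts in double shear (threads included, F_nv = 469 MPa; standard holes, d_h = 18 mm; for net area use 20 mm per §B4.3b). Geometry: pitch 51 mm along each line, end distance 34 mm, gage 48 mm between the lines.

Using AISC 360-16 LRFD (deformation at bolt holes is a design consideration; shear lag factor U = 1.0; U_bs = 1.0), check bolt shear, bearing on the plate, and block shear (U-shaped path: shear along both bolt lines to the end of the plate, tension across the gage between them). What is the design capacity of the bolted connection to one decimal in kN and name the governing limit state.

619.9 kN (block shear governs)

Bolt shear: A_b = π(16)²/4 = 201.06 mm². φR_n = 0.75 × 469 × 201.06 × 6 × 2 = 848.7 kN.
Bearing (14 mm plate, F_u = 450 MPa): end bolts L_c = 34 − 18/2 = 25, R_n = min(1.2×25×14×450, 2.4×16×14×450) = 189 kN/bolt; interior L_c = 51 − 18 = 33, R_n = 241.92 kN/bolt. φR_n = 0.75 × (2×189 + 4×241.92) = 1009.3 kN.
Block shear: shear path 2×[34+2×51] = 2×136 mm, A_gv = 3808, A_nv = 2×(136 − 2.5×20)×14 = 2408 mm²; tension across gage: (48 − 1×20)×14 = 392 mm². R_n = min(0.6×450×2408, 0.6×300×3808) + 1.0×450×392 = min(650.16, 685.44) + 176.4 = 826.56 kN. φR_n = 0.75 × 826.56 = 619.9 kN.
Governing: min(848.7, 1009.3, 619.9) = 619.9 kN → block shear.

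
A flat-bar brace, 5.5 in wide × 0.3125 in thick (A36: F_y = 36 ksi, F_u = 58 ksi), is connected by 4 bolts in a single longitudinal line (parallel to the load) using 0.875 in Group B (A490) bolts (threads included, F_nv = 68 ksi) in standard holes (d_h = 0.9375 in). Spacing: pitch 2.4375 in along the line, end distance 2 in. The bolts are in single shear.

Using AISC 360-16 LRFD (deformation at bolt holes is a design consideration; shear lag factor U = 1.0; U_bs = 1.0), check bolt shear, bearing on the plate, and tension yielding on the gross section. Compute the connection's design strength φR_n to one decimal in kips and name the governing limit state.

55.7 kips (gross-section yield governs)

Bolt shear: A_b = π(0.875)²/4 = 0.60132 in². φR_n = 0.75 × 68 × 0.60132 × 4 × 1 = 122.7 kips.
Bearing (0.3125 in plate, F_u = 58 ksi): end bolts L_c = 2 − 0.9375/2 = 1.53125, R_n = min(1.2×1.53125×0.3125×58, 2.4×0.875×0.3125×58) = 33.305 kips/bolt; interior L_c = 2.4375 − 0.9375 = 1.5, R_n = 32.625 kips/bolt. φR_n = 0.75 × (1×33.305 + 3×32.625) = 98.4 kips.
Tension yield (gross): A_g = 5.5×0.3125 = 1.7188 in². φR_n = 0.90 × 36 × 1.7188 = 55.7 kips.
Governing: min(122.7, 98.4, 55.7) = 55.7 kips → gross-section yield.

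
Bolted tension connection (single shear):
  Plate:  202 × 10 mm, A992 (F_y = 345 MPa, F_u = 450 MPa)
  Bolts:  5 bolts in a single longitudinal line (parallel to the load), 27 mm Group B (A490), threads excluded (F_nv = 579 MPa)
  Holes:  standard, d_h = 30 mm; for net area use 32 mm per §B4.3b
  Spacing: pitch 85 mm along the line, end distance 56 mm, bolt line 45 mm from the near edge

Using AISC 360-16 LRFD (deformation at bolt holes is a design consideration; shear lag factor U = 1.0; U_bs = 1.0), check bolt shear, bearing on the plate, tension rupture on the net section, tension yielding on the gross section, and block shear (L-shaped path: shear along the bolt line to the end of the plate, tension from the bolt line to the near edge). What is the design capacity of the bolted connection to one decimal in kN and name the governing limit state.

573.8 kN (net-section rupture governs)

Bolt shear: A_b = π(27)²/4 = 572.56 mm². φR_n = 0.75 × 579 × 572.56 × 5 × 1 = 1243.2 kN.
Bearing (10 mm plate, F_u = 450 MPa): end bolts L_c = 56 − 30/2 = 41, R_n = min(1.2×41×10×450, 2.4×27×10×450) = 221.4 kN/bolt; interior L_c = 85 − 30 = 55, R_n = 291.6 kN/bolt. φR_n = 0.75 × (1×221.4 + 4×291.6) = 1040.9 kN.
Tension rupture (net): A_n = (202 − 1×32)×10 = 1700 mm² (U = 1.0, A_e = A_n). φR_n = 0.75 × 450 × 1700 = 573.8 kN.
Tension yield (gross): A_g = 202×10 = 2020 mm². φR_n = 0.90 × 345 × 2020 = 627.2 kN.
Block shear: shear path 1×[56+4×85] = 1×396 mm, A_gv = 3960, A_nv = 1×(396 − 4.5×32)×10 = 2520 mm²; tension to near edge: (45 − 0.5×32)×10 = 290 mm². R_n = min(0.6×450×2520, 0.6×345×3960) + 1.0×450×290 = min(680.4, 819.72) + 130.5 = 810.9 kN. φR_n = 0.75 × 810.9 = 608.2 kN.
Governing: min(1243.2, 1040.9, 573.8, 627.2, 608.2) = 573.8 kN → net-section rupture.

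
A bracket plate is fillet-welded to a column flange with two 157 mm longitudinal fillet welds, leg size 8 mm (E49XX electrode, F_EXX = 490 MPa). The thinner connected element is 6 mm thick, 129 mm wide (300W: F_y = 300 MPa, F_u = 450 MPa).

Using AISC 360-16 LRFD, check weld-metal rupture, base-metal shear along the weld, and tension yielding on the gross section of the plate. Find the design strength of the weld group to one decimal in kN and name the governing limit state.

Weld metal: throat = 0.707×8 = 5.656 mm, L = 2×157 = 314 mm. φR_n = 0.75 × 0.6 × 490 × 5.656 × 314 = 391.6 kN.
Base metal shear (6 mm plate): yield φR_n = 1.0×0.6×300×6×314 = 339.1 kN; rupture φR_n = 0.75×0.6×450×6×314 = 381.5 kN; take 339.1 kN (yield).
Tension yield (gross): A_g = 129×6 = 774 mm². φR_n = 0.90 × 300 × 774 = 209.0 kN.
Governing: min(391.6, 339.1, 209.0) = 209.0 kN → gross-section yield.

209.0 kN (gross-section yield governs)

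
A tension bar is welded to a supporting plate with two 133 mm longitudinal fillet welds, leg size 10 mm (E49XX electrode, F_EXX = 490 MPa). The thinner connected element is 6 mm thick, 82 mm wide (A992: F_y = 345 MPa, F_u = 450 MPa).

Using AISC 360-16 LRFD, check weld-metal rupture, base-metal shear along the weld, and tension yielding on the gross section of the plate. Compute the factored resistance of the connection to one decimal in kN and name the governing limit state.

Weld metal: throat = 0.707×10 = 7.07 mm, L = 2×133 = 266 mm. φR_n = 0.75 × 0.6 × 490 × 7.07 × 266 = 414.7 kN.
Base metal shear (6 mm plate): yield φR_n = 1.0×0.6×345×6×266 = 330.4 kN; rupture φR_n = 0.75×0.6×450×6×266 = 323.2 kN; take 323.2 kN (rupture).
Tension yield (gross): A_g = 82×6 = 492 mm². φR_n = 0.90 × 345 × 492 = 152.8 kN.
Governing: min(414.7, 323.2, 152.8) = 152.8 kN → gross-section yield.

152.8 kN (gross-section yield governs)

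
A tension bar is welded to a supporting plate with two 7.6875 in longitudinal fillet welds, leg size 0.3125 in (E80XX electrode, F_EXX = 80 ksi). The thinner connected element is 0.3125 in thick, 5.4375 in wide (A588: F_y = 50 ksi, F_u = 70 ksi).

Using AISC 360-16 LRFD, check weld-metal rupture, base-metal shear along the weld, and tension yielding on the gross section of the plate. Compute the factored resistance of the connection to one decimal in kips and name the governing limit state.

Weld metal: throat = 0.707×0.3125 = 0.22094 in, L = 2×7.6875 = 15.375 in. φR_n = 0.75 × 0.6 × 80 × 0.22094 × 15.375 = 122.3 kips.
Base metal shear (0.3125 in plate): yield φR_n = 1.0×0.6×50×0.3125×15.375 = 144.1 kips; rupture φR_n = 0.75×0.6×70×0.3125×15.375 = 151.3 kips; take 144.1 kips (yield).
Tension yield (gross): A_g = 5.4375×0.3125 = 1.6992 in². φR_n = 0.90 × 50 × 1.6992 = 76.5 kips.
Governing: min(122.3, 144.1, 76.5) = 76.5 kips → gross-section yield.

76.5 kips (gross-section yield governs)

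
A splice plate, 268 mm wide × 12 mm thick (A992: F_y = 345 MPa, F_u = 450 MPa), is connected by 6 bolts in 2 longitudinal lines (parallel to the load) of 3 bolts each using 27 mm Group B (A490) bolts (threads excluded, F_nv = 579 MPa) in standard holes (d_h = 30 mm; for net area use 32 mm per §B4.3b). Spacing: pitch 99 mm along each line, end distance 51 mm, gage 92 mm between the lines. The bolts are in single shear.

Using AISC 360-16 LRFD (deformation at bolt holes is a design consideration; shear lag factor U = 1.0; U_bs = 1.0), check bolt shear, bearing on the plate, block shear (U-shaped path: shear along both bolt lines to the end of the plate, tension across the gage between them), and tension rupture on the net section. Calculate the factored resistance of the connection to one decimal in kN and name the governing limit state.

826.2 kN (net-section rupture governs)

Bolt shear: A_b = π(27)²/4 = 572.56 mm². φR_n = 0.75 × 579 × 572.56 × 6 × 1 = 1491.8 kN.
Bearing (12 mm plate, F_u = 450 MPa): end bolts L_c = 51 − 30/2 = 36, R_n = min(1.2×36×12×450, 2.4×27×12×450) = 233.28 kN/bolt; interior L_c = 99 − 30 = 69, R_n = 349.92 kN/bolt. φR_n = 0.75 × (2×233.28 + 4×349.92) = 1399.7 kN.
Block shear: shear path 2×[51+2×99] = 2×249 mm, A_gv = 5976, A_nv = 2×(249 − 2.5×32)×12 = 4056 mm²; tension across gage: (92 − 1×32)×12 = 720 mm². R_n = min(0.6×450×4056, 0.6×345×5976) + 1.0×450×720 = min(1095.1, 1237) + 324 = 1419.1 kN. φR_n = 0.75 × 1419.1 = 1064.3 kN.
Tension rupture (net): A_n = (268 − 2×32)×12 = 2448 mm² (U = 1.0, A_e = A_n). φR_n = 0.75 × 450 × 2448 = 826.2 kN.
Governing: min(1491.8, 1399.7, 1064.3, 826.2) = 826.2 kN → net-section rupture.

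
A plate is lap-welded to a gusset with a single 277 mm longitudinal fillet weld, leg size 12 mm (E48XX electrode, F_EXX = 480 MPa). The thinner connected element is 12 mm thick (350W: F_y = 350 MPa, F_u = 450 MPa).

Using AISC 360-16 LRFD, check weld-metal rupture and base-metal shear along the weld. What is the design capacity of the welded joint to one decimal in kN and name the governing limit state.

Weld metal: throat = 0.707×12 = 8.484 mm, L = 277 mm. φR_n = 0.75 × 0.6 × 480 × 8.484 × 277 = 507.6 kN.
Base metal shear (12 mm plate): yield φR_n = 1.0×0.6×350×12×277 = 698.0 kN; rupture φR_n = 0.75×0.6×450×12×277 = 673.1 kN; take 673.1 kN (rupture).
Governing: min(507.6, 673.1) = 507.6 kN → weld metal.

507.6 kN (weld metal governs)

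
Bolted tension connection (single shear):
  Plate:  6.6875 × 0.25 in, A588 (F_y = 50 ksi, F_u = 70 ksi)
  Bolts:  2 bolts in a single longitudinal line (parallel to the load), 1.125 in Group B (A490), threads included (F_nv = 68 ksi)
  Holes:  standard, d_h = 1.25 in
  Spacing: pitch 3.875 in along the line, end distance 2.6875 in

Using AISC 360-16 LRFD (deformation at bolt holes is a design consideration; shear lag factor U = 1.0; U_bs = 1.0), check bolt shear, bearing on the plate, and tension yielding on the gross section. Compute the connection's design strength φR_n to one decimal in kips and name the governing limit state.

67.9 kips (bearing governs)

Bolt shear: A_b = π(1.125)²/4 = 0.99402 in². φR_n = 0.75 × 68 × 0.99402 × 2 × 1 = 101.4 kips.
Bearing (0.25 in plate, F_u = 70 ksi): end bolts L_c = 2.6875 − 1.25/2 = 2.0625, R_n = min(1.2×2.0625×0.25×70, 2.4×1.125×0.25×70) = 43.313 kips/bolt; interior L_c = 3.875 − 1.25 = 2.625, R_n = 47.25 kips/bolt. φR_n = 0.75 × (1×43.313 + 1×47.25) = 67.9 kips.
Tension yield (gross): A_g = 6.6875×0.25 = 1.6719 in². φR_n = 0.90 × 50 × 1.6719 = 75.2 kips.
Governing: min(101.4, 67.9, 75.2) = 67.9 kips → bearing.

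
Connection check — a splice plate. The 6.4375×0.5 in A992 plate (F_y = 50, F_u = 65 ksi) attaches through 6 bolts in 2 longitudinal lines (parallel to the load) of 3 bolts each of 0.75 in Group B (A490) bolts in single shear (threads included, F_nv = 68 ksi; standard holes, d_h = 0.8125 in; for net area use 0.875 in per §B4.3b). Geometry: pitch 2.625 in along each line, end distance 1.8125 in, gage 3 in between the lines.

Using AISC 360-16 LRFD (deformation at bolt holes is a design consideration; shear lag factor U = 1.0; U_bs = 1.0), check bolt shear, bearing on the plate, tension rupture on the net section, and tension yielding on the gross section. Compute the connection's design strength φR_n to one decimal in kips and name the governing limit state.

Bolt shear: A_b = π(0.75)²/4 = 0.44179 in². φR_n = 0.75 × 68 × 0.44179 × 6 × 1 = 135.2 kips.
Bearing (0.5 in plate, F_u = 65 ksi): end bolts L_c = 1.8125 − 0.8125/2 = 1.40625, R_n = min(1.2×1.40625×0.5×65, 2.4×0.75×0.5×65) = 54.844 kips/bolt; interior L_c = 2.625 − 0.8125 = 1.8125, R_n = 58.5 kips/bolt. φR_n = 0.75 × (2×54.844 + 4×58.5) = 257.8 kips.
Tension rupture (net): A_n = (6.4375 − 2×0.875)×0.5 = 2.3438 in² (U = 1.0, A_e = A_n). φR_n = 0.75 × 65 × 2.3438 = 114.3 kips.
Tension yield (gross): A_g = 6.4375×0.5 = 3.2188 in². φR_n = 0.90 × 50 × 3.2188 = 144.8 kips.
Governing: min(135.2, 257.8, 114.3, 144.8) = 114.3 kips → net-section rupture.

114.3 kips (net-section rupture governs)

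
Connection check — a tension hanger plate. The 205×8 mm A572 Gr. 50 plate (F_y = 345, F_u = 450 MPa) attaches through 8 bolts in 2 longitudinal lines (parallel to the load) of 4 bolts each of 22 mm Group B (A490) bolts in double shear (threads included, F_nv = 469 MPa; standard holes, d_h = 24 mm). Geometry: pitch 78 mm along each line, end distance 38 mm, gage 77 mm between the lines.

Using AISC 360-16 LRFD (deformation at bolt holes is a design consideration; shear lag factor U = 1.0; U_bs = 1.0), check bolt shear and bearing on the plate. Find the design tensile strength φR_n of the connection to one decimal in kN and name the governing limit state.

1023.8 kN (bearing governs)

Bolt shear: A_b = π(22)²/4 = 380.13 mm². φR_n = 0.75 × 469 × 380.13 × 8 × 2 = 2139.4 kN.
Bearing (8 mm plate, F_u = 450 MPa): end bolts L_c = 38 − 24/2 = 26, R_n = min(1.2×26×8×450, 2.4×22×8×450) = 112.32 kN/bolt; interior L_c = 78 − 24 = 54, R_n = 190.08 kN/bolt. φR_n = 0.75 × (2×112.32 + 6×190.08) = 1023.8 kN.
Governing: min(2139.4, 1023.8) = 1023.8 kN → bearing.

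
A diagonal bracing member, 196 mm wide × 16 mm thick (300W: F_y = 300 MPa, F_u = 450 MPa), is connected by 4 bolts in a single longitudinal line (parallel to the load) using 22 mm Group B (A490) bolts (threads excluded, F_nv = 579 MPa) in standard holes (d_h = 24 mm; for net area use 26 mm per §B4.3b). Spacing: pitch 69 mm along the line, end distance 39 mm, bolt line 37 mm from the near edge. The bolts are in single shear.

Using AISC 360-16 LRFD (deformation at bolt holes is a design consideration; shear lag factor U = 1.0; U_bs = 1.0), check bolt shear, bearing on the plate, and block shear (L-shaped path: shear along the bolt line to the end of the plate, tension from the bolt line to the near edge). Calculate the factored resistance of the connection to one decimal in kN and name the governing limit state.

631.8 kN (block shear governs)

Bolt shear: A_b = π(22)²/4 = 380.13 mm². φR_n = 0.75 × 579 × 380.13 × 4 × 1 = 660.3 kN.
Bearing (16 mm plate, F_u = 450 MPa): end bolts L_c = 39 − 24/2 = 27, R_n = min(1.2×27×16×450, 2.4×22×16×450) = 233.28 kN/bolt; interior L_c = 69 − 24 = 45, R_n = 380.16 kN/bolt. φR_n = 0.75 × (1×233.28 + 3×380.16) = 1030.3 kN.
Block shear: shear path 1×[39+3×69] = 1×246 mm, A_gv = 3936, A_nv = 1×(246 − 3.5×26)×16 = 2480 mm²; tension to near edge: (37 − 0.5×26)×16 = 384 mm². R_n = min(0.6×450×2480, 0.6×300×3936) + 1.0×450×384 = min(669.6, 708.48) + 172.8 = 842.4 kN. φR_n = 0.75 × 842.4 = 631.8 kN.
Governing: min(660.3, 1030.3, 631.8) = 631.8 kN → block shear.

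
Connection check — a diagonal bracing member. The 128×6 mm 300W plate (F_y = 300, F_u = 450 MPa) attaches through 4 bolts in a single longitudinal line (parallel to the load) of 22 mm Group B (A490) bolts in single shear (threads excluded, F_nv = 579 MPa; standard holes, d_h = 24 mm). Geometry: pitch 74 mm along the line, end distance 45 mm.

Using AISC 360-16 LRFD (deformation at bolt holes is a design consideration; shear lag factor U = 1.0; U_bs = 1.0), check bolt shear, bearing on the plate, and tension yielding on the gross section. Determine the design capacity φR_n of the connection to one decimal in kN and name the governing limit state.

Bolt shear: A_b = π(22)²/4 = 380.13 mm². φR_n = 0.75 × 579 × 380.13 × 4 × 1 = 660.3 kN.
Bearing (6 mm plate, F_u = 450 MPa): end bolts L_c = 45 − 24/2 = 33, R_n = min(1.2×33×6×450, 2.4×22×6×450) = 106.92 kN/bolt; interior L_c = 74 − 24 = 50, R_n = 142.56 kN/bolt. φR_n = 0.75 × (1×106.92 + 3×142.56) = 401.0 kN.
Tension yield (gross): A_g = 128×6 = 768 mm². φR_n = 0.90 × 300 × 768 = 207.4 kN.
Governing: min(660.3, 401.0, 207.4) = 207.4 kN → gross-section yield.

207.4 kN (gross-section yield governs)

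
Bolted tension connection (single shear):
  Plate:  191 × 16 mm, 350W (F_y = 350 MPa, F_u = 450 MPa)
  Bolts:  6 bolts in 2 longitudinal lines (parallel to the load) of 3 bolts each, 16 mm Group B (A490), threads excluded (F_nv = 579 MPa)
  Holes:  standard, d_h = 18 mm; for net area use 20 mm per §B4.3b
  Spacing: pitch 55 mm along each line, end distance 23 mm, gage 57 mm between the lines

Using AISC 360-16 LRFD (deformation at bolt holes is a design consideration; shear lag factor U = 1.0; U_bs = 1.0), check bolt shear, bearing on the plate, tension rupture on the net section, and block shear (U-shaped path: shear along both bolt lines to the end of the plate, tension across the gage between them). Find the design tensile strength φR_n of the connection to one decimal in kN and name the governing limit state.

Bolt shear: A_b = π(16)²/4 = 201.06 mm². φR_n = 0.75 × 579 × 201.06 × 6 × 1 = 523.9 kN.
Bearing (16 mm plate, F_u = 450 MPa): end bolts L_c = 23 − 18/2 = 14, R_n = min(1.2×14×16×450, 2.4×16×16×450) = 120.96 kN/bolt; interior L_c = 55 − 18 = 37, R_n = 276.48 kN/bolt. φR_n = 0.75 × (2×120.96 + 4×276.48) = 1010.9 kN.
Tension rupture (net): A_n = (191 − 2×20)×16 = 2416 mm² (U = 1.0, A_e = A_n). φR_n = 0.75 × 450 × 2416 = 815.4 kN.
Block shear: shear path 2×[23+2×55] = 2×133 mm, A_gv = 4256, A_nv = 2×(133 − 2.5×20)×16 = 2656 mm²; tension across gage: (57 − 1×20)×16 = 592 mm². R_n = min(0.6×450×2656, 0.6×350×4256) + 1.0×450×592 = min(717.12, 893.76) + 266.4 = 983.52 kN. φR_n = 0.75 × 983.52 = 737.6 kN.
Governing: min(523.9, 1010.9, 815.4, 737.6) = 523.9 kN → bolt shear.

523.9 kN (bolt shear governs)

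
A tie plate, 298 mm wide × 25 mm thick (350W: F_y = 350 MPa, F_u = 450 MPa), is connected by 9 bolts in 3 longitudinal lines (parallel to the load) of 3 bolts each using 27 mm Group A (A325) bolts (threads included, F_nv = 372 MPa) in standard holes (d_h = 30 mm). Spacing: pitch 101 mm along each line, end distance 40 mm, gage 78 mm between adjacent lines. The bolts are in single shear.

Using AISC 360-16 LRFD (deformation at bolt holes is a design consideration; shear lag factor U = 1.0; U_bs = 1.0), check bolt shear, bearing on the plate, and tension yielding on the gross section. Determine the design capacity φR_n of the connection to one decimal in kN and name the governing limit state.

1437.7 kN (bolt shear governs)

Bolt shear: A_b = π(27)²/4 = 572.56 mm². φR_n = 0.75 × 372 × 572.56 × 9 × 1 = 1437.7 kN.
Bearing (25 mm plate, F_u = 450 MPa): end bolts L_c = 40 − 30/2 = 25, R_n = min(1.2×25×25×450, 2.4×27×25×450) = 337.5 kN/bolt; interior L_c = 101 − 30 = 71, R_n = 729 kN/bolt. φR_n = 0.75 × (3×337.5 + 6×729) = 4039.9 kN.
Tension yield (gross): A_g = 298×25 = 7450 mm². φR_n = 0.90 × 350 × 7450 = 2346.8 kN.
Governing: min(1437.7, 4039.9, 2346.8) = 1437.7 kN → bolt shear.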